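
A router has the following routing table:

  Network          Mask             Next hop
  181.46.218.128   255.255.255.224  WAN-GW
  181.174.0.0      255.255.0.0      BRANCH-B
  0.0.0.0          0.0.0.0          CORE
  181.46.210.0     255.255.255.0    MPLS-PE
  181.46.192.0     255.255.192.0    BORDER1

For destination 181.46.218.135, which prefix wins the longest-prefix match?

181.46.218.128/27

Entries matching 181.46.218.135:
  0.0.0.0/0 (default, matches everything)
  181.46.192.0/18 (181.46.192.0 - 181.46.255.255)
  181.46.218.128/27 (181.46.218.128 - 181.46.218.159)
Most specific is 181.46.218.128/27.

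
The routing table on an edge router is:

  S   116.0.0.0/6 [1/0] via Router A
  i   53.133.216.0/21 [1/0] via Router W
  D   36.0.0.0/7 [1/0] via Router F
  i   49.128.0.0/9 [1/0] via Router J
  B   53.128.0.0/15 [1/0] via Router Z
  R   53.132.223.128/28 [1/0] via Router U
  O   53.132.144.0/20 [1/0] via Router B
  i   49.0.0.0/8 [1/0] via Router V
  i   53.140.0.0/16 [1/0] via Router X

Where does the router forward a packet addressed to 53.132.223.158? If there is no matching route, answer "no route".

No entry's prefix contains 53.132.223.158; there is no default route.

no route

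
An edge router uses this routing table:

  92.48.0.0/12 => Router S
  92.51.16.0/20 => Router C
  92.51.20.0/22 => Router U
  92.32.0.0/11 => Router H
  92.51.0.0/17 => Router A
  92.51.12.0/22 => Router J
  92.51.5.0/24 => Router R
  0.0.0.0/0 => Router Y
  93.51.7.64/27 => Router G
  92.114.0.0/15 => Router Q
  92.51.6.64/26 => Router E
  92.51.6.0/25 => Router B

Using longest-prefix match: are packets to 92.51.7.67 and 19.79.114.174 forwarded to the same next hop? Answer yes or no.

92.51.7.67: longest match 92.51.0.0/17 -> Router A
19.79.114.174: longest match 0.0.0.0/0 -> Router Y

no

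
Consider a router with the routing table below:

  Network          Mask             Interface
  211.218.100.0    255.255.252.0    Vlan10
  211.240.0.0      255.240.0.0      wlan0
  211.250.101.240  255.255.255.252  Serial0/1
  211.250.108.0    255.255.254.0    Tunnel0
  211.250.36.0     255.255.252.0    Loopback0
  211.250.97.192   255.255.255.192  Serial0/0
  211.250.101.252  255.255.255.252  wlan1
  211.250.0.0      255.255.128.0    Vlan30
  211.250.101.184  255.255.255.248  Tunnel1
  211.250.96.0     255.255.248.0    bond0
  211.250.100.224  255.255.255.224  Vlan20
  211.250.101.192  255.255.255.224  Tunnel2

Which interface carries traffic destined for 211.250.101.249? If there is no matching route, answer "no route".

Routes whose prefix contains 211.250.101.249:
  211.240.0.0/12 (211.240.0.0 - 211.255.255.255) -> wlan0
  211.250.0.0/17 (211.250.0.0 - 211.250.127.255) -> Vlan30
  211.250.96.0/21 (211.250.96.0 - 211.250.103.255) -> bond0
More-specific entries that do NOT match:
  211.250.101.240/30 (211.250.101.240 - 211.250.101.243) does not contain 211.250.101.249
  211.250.101.252/30 (211.250.101.252 - 211.250.101.255) does not contain 211.250.101.249
  211.250.101.184/29 (211.250.101.184 - 211.250.101.191) does not contain 211.250.101.249
  211.250.100.224/27 (211.250.100.224 - 211.250.100.255) does not contain 211.250.101.249
  211.250.101.192/27 (211.250.101.192 - 211.250.101.223) does not contain 211.250.101.249
  211.250.97.192/26 (211.250.97.192 - 211.250.97.255) does not contain 211.250.101.249
  211.250.108.0/23 (211.250.108.0 - 211.250.109.255) does not contain 211.250.101.249
  211.218.100.0/22 (211.218.100.0 - 211.218.103.255) does not contain 211.250.101.249
  211.250.36.0/22 (211.250.36.0 - 211.250.39.255) does not contain 211.250.101.249
Longest matching prefix is /21 -> interface bond0.

bond0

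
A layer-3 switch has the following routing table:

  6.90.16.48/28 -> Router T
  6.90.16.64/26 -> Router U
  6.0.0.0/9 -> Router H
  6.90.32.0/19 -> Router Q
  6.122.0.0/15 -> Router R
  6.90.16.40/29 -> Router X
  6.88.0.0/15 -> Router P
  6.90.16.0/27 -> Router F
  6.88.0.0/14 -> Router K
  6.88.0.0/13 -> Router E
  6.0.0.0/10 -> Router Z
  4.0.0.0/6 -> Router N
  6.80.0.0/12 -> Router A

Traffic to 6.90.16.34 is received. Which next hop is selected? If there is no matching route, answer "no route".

Router K

Routes whose prefix contains 6.90.16.34:
  4.0.0.0/6 (4.0.0.0 - 7.255.255.255) -> Router N
  6.0.0.0/9 (6.0.0.0 - 6.127.255.255) -> Router H
  6.80.0.0/12 (6.80.0.0 - 6.95.255.255) -> Router A
  6.88.0.0/13 (6.88.0.0 - 6.95.255.255) -> Router E
  6.88.0.0/14 (6.88.0.0 - 6.91.255.255) -> Router K
More-specific entries that do NOT match:
  6.90.16.40/29 (6.90.16.40 - 6.90.16.47) does not contain 6.90.16.34
  6.90.16.48/28 (6.90.16.48 - 6.90.16.63) does not contain 6.90.16.34
  6.90.16.0/27 (6.90.16.0 - 6.90.16.31) does not contain 6.90.16.34
  6.90.16.64/26 (6.90.16.64 - 6.90.16.127) does not contain 6.90.16.34
  6.90.32.0/19 (6.90.32.0 - 6.90.63.255) does not contain 6.90.16.34
  6.122.0.0/15 (6.122.0.0 - 6.123.255.255) does not contain 6.90.16.34
  6.88.0.0/15 (6.88.0.0 - 6.89.255.255) does not contain 6.90.16.34
Longest matching prefix is /14 -> next hop Router K.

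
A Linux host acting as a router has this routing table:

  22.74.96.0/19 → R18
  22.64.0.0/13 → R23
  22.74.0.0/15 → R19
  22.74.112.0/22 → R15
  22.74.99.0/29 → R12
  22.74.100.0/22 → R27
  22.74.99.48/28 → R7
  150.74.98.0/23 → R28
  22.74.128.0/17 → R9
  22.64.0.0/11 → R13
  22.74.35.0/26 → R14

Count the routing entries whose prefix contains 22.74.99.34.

Prefixes containing 22.74.99.34:
  22.64.0.0/11 (22.64.0.0 - 22.95.255.255)
  22.74.0.0/15 (22.74.0.0 - 22.75.255.255)
  22.74.96.0/19 (22.74.96.0 - 22.74.127.255)
Total matching entries: 3.

3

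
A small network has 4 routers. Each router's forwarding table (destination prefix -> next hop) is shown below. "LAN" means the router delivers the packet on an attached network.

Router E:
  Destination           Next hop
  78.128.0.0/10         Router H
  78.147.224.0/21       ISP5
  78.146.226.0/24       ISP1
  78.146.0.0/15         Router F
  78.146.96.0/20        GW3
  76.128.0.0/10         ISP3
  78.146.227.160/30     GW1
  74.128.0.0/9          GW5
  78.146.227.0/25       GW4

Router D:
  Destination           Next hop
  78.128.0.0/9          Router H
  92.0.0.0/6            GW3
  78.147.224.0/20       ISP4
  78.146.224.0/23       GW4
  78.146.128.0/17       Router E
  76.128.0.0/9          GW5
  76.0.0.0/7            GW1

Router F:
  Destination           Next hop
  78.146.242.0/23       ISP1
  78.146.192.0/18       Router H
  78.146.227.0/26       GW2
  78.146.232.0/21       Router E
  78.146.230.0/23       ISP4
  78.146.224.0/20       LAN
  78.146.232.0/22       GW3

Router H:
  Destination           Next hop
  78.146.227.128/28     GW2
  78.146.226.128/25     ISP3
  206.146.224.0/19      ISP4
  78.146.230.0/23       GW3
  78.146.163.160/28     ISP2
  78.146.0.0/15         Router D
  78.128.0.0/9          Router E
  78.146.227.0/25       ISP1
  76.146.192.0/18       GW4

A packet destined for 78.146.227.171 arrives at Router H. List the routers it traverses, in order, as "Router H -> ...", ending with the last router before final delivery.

At Router H: longest match for 78.146.227.171 is 78.146.0.0/15 -> Router D
At Router D: longest match for 78.146.227.171 is 78.146.128.0/17 -> Router E
At Router E: longest match for 78.146.227.171 is 78.146.0.0/15 -> Router F
At Router F: longest match for 78.146.227.171 is 78.146.224.0/20 -> LAN

Router H -> Router D -> Router E -> Router F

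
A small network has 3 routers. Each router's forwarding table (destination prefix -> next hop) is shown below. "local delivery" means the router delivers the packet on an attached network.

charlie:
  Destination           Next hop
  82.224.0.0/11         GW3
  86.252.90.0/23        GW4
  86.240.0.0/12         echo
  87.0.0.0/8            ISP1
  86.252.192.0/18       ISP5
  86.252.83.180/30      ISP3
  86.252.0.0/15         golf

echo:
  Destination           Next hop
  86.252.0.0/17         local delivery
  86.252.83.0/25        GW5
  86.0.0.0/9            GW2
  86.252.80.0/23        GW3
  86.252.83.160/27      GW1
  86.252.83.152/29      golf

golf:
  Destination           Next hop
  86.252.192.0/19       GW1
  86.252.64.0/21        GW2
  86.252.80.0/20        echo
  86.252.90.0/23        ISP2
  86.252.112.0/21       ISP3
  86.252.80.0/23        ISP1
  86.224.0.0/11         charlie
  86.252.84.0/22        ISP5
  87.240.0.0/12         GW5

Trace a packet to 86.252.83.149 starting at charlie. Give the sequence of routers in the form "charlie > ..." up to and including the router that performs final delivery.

charlie > golf > echo

At charlie: longest match for 86.252.83.149 is 86.252.0.0/15 -> golf
At golf: longest match for 86.252.83.149 is 86.252.80.0/20 -> echo
At echo: longest match for 86.252.83.149 is 86.252.0.0/17 -> local delivery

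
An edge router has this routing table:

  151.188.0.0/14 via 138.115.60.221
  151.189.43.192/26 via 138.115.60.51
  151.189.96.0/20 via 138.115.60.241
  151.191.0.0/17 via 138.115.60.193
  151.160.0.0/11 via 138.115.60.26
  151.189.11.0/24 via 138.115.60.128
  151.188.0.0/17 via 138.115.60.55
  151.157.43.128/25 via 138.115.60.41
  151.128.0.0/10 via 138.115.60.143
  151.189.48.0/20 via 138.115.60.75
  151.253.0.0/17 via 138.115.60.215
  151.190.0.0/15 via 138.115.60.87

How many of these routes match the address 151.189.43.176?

3

Prefixes containing 151.189.43.176:
  151.128.0.0/10 (151.128.0.0 - 151.191.255.255)
  151.160.0.0/11 (151.160.0.0 - 151.191.255.255)
  151.188.0.0/14 (151.188.0.0 - 151.191.255.255)
Total matching entries: 3.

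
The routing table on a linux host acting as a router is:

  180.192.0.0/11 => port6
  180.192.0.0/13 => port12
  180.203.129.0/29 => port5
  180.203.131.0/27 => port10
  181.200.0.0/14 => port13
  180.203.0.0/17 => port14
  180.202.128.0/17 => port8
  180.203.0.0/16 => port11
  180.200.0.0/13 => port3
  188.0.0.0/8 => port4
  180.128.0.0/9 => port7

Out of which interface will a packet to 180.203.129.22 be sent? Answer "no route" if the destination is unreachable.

Routes whose prefix contains 180.203.129.22:
  180.128.0.0/9 (180.128.0.0 - 180.255.255.255) -> port7
  180.192.0.0/11 (180.192.0.0 - 180.223.255.255) -> port6
  180.200.0.0/13 (180.200.0.0 - 180.207.255.255) -> port3
  180.203.0.0/16 (180.203.0.0 - 180.203.255.255) -> port11
More-specific entries that do NOT match:
  180.203.129.0/29 (180.203.129.0 - 180.203.129.7) does not contain 180.203.129.22
  180.203.131.0/27 (180.203.131.0 - 180.203.131.31) does not contain 180.203.129.22
  180.203.0.0/17 (180.203.0.0 - 180.203.127.255) does not contain 180.203.129.22
  180.202.128.0/17 (180.202.128.0 - 180.202.255.255) does not contain 180.203.129.22
Longest matching prefix is /16 -> interface port11.

port11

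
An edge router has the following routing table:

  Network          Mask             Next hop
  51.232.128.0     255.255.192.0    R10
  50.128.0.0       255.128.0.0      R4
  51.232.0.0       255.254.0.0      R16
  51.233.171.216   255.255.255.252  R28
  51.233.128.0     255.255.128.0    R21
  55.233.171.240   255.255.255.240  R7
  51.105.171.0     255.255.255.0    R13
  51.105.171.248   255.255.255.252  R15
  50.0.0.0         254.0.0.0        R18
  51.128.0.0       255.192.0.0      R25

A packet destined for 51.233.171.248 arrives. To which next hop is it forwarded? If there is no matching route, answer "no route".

R21

Routes whose prefix contains 51.233.171.248:
  50.0.0.0/7 (50.0.0.0 - 51.255.255.255) -> R18
  51.232.0.0/15 (51.232.0.0 - 51.233.255.255) -> R16
  51.233.128.0/17 (51.233.128.0 - 51.233.255.255) -> R21
More-specific entries that do NOT match:
  51.233.171.216/30 (51.233.171.216 - 51.233.171.219) does not contain 51.233.171.248
  51.105.171.248/30 (51.105.171.248 - 51.105.171.251) does not contain 51.233.171.248
  55.233.171.240/28 (55.233.171.240 - 55.233.171.255) does not contain 51.233.171.248
  51.105.171.0/24 (51.105.171.0 - 51.105.171.255) does not contain 51.233.171.248
  51.232.128.0/18 (51.232.128.0 - 51.232.191.255) does not contain 51.233.171.248
Longest matching prefix is /17 -> next hop R21.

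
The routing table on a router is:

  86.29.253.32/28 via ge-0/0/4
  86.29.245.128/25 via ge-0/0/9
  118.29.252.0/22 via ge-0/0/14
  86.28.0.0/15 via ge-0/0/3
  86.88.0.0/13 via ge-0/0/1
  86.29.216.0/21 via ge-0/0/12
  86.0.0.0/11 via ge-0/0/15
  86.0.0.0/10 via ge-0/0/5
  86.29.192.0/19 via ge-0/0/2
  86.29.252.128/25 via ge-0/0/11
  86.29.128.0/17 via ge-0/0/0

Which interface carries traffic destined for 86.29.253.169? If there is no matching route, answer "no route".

ge-0/0/0

Routes whose prefix contains 86.29.253.169:
  86.0.0.0/10 (86.0.0.0 - 86.63.255.255) -> ge-0/0/5
  86.0.0.0/11 (86.0.0.0 - 86.31.255.255) -> ge-0/0/15
  86.28.0.0/15 (86.28.0.0 - 86.29.255.255) -> ge-0/0/3
  86.29.128.0/17 (86.29.128.0 - 86.29.255.255) -> ge-0/0/0
More-specific entries that do NOT match:
  86.29.253.32/28 (86.29.253.32 - 86.29.253.47) does not contain 86.29.253.169
  86.29.245.128/25 (86.29.245.128 - 86.29.245.255) does not contain 86.29.253.169
  86.29.252.128/25 (86.29.252.128 - 86.29.252.255) does not contain 86.29.253.169
  118.29.252.0/22 (118.29.252.0 - 118.29.255.255) does not contain 86.29.253.169
  86.29.216.0/21 (86.29.216.0 - 86.29.223.255) does not contain 86.29.253.169
  86.29.192.0/19 (86.29.192.0 - 86.29.223.255) does not contain 86.29.253.169
Longest matching prefix is /17 -> interface ge-0/0/0.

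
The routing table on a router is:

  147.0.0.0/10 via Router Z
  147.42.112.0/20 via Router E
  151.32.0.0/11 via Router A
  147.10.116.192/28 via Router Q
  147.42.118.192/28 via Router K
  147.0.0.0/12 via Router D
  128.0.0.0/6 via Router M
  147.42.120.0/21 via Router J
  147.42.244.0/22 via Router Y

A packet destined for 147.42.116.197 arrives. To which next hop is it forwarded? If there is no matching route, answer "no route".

Routes whose prefix contains 147.42.116.197:
  147.0.0.0/10 (147.0.0.0 - 147.63.255.255) -> Router Z
  147.42.112.0/20 (147.42.112.0 - 147.42.127.255) -> Router E
More-specific entries that do NOT match:
  147.10.116.192/28 (147.10.116.192 - 147.10.116.207) does not contain 147.42.116.197
  147.42.118.192/28 (147.42.118.192 - 147.42.118.207) does not contain 147.42.116.197
  147.42.244.0/22 (147.42.244.0 - 147.42.247.255) does not contain 147.42.116.197
  147.42.120.0/21 (147.42.120.0 - 147.42.127.255) does not contain 147.42.116.197
Longest matching prefix is /20 -> next hop Router E.

Router E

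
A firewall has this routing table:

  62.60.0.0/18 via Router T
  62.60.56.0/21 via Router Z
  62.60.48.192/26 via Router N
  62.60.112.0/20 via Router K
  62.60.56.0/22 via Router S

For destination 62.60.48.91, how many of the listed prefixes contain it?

Prefixes containing 62.60.48.91:
  62.60.0.0/18 (62.60.0.0 - 62.60.63.255)
Total matching entries: 1.

1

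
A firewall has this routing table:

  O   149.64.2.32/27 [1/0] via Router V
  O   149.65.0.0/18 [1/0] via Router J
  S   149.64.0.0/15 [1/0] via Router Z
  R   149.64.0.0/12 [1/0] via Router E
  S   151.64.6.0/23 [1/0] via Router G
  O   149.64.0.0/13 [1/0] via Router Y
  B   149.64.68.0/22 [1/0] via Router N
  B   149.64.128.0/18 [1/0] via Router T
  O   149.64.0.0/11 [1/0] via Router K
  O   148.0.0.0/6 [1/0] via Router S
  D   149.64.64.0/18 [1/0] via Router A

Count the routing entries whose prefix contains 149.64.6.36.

Prefixes containing 149.64.6.36:
  148.0.0.0/6 (148.0.0.0 - 151.255.255.255)
  149.64.0.0/11 (149.64.0.0 - 149.95.255.255)
  149.64.0.0/12 (149.64.0.0 - 149.79.255.255)
  149.64.0.0/13 (149.64.0.0 - 149.71.255.255)
  149.64.0.0/15 (149.64.0.0 - 149.65.255.255)
Total matching entries: 5.

5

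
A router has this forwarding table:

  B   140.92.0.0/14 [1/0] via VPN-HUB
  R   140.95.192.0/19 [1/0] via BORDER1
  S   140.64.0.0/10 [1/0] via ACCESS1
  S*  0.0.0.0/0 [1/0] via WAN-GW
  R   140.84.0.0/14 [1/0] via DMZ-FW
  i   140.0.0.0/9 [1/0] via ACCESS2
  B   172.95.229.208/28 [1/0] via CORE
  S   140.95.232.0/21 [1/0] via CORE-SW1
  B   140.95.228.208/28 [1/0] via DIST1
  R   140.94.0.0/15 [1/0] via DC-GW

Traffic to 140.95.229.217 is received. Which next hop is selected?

DC-GW

Routes whose prefix contains 140.95.229.217:
  0.0.0.0/0 (default, matches everything) -> WAN-GW
  140.0.0.0/9 (140.0.0.0 - 140.127.255.255) -> ACCESS2
  140.64.0.0/10 (140.64.0.0 - 140.127.255.255) -> ACCESS1
  140.92.0.0/14 (140.92.0.0 - 140.95.255.255) -> VPN-HUB
  140.94.0.0/15 (140.94.0.0 - 140.95.255.255) -> DC-GW
More-specific entries that do NOT match:
  172.95.229.208/28 (172.95.229.208 - 172.95.229.223) does not contain 140.95.229.217
  140.95.228.208/28 (140.95.228.208 - 140.95.228.223) does not contain 140.95.229.217
  140.95.232.0/21 (140.95.232.0 - 140.95.239.255) does not contain 140.95.229.217
  140.95.192.0/19 (140.95.192.0 - 140.95.223.255) does not contain 140.95.229.217
Longest matching prefix is /15 -> next hop DC-GW.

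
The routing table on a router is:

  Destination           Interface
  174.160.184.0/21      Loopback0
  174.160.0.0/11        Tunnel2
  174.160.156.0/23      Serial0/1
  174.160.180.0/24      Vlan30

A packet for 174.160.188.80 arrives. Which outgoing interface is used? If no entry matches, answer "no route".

Loopback0

Routes whose prefix contains 174.160.188.80:
  174.160.0.0/11 (174.160.0.0 - 174.191.255.255) -> Tunnel2
  174.160.184.0/21 (174.160.184.0 - 174.160.191.255) -> Loopback0
More-specific entries that do NOT match:
  174.160.180.0/24 (174.160.180.0 - 174.160.180.255) does not contain 174.160.188.80
  174.160.156.0/23 (174.160.156.0 - 174.160.157.255) does not contain 174.160.188.80
Longest matching prefix is /21 -> interface Loopback0.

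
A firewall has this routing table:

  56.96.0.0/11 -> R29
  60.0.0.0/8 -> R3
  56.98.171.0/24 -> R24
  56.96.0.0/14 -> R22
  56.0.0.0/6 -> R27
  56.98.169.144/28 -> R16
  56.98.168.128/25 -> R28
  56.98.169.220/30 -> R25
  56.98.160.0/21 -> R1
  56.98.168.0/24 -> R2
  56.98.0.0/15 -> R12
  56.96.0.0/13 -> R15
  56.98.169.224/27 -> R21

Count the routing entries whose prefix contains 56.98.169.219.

Prefixes containing 56.98.169.219:
  56.0.0.0/6 (56.0.0.0 - 59.255.255.255)
  56.96.0.0/11 (56.96.0.0 - 56.127.255.255)
  56.96.0.0/13 (56.96.0.0 - 56.103.255.255)
  56.96.0.0/14 (56.96.0.0 - 56.99.255.255)
  56.98.0.0/15 (56.98.0.0 - 56.99.255.255)
Total matching entries: 5.

5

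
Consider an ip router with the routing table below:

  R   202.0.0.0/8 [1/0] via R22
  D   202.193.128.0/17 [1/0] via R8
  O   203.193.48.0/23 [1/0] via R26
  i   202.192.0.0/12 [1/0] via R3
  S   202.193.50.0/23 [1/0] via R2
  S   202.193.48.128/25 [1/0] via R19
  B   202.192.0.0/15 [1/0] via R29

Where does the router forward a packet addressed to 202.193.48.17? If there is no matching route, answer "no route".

Routes whose prefix contains 202.193.48.17:
  202.0.0.0/8 (202.0.0.0 - 202.255.255.255) -> R22
  202.192.0.0/12 (202.192.0.0 - 202.207.255.255) -> R3
  202.192.0.0/15 (202.192.0.0 - 202.193.255.255) -> R29
More-specific entries that do NOT match:
  202.193.48.128/25 (202.193.48.128 - 202.193.48.255) does not contain 202.193.48.17
  203.193.48.0/23 (203.193.48.0 - 203.193.49.255) does not contain 202.193.48.17
  202.193.50.0/23 (202.193.50.0 - 202.193.51.255) does not contain 202.193.48.17
  202.193.128.0/17 (202.193.128.0 - 202.193.255.255) does not contain 202.193.48.17
Longest matching prefix is /15 -> next hop R29.

R29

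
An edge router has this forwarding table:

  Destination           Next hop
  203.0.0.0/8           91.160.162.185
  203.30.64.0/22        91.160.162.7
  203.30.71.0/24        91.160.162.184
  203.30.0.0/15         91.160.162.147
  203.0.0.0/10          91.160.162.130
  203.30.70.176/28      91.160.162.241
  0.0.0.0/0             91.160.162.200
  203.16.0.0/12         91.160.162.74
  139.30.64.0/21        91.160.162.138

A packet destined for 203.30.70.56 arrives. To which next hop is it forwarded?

91.160.162.147

Routes whose prefix contains 203.30.70.56:
  0.0.0.0/0 (default, matches everything) -> 91.160.162.200
  203.0.0.0/8 (203.0.0.0 - 203.255.255.255) -> 91.160.162.185
  203.0.0.0/10 (203.0.0.0 - 203.63.255.255) -> 91.160.162.130
  203.16.0.0/12 (203.16.0.0 - 203.31.255.255) -> 91.160.162.74
  203.30.0.0/15 (203.30.0.0 - 203.31.255.255) -> 91.160.162.147
More-specific entries that do NOT match:
  203.30.70.176/28 (203.30.70.176 - 203.30.70.191) does not contain 203.30.70.56
  203.30.71.0/24 (203.30.71.0 - 203.30.71.255) does not contain 203.30.70.56
  203.30.64.0/22 (203.30.64.0 - 203.30.67.255) does not contain 203.30.70.56
  139.30.64.0/21 (139.30.64.0 - 139.30.71.255) does not contain 203.30.70.56
Longest matching prefix is /15 -> next hop 91.160.162.147.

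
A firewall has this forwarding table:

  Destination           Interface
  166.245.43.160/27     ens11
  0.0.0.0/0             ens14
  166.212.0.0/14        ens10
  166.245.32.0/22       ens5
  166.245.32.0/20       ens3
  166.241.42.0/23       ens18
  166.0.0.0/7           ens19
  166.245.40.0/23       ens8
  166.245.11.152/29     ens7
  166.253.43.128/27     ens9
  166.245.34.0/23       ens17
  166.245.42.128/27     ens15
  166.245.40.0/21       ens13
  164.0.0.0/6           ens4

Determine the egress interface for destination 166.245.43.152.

ens13

Routes whose prefix contains 166.245.43.152:
  0.0.0.0/0 (default, matches everything) -> ens14
  164.0.0.0/6 (164.0.0.0 - 167.255.255.255) -> ens4
  166.0.0.0/7 (166.0.0.0 - 167.255.255.255) -> ens19
  166.245.32.0/20 (166.245.32.0 - 166.245.47.255) -> ens3
  166.245.40.0/21 (166.245.40.0 - 166.245.47.255) -> ens13
More-specific entries that do NOT match:
  166.245.11.152/29 (166.245.11.152 - 166.245.11.159) does not contain 166.245.43.152
  166.245.43.160/27 (166.245.43.160 - 166.245.43.191) does not contain 166.245.43.152
  166.253.43.128/27 (166.253.43.128 - 166.253.43.159) does not contain 166.245.43.152
  166.245.42.128/27 (166.245.42.128 - 166.245.42.159) does not contain 166.245.43.152
  166.241.42.0/23 (166.241.42.0 - 166.241.43.255) does not contain 166.245.43.152
  166.245.40.0/23 (166.245.40.0 - 166.245.41.255) does not contain 166.245.43.152
  166.245.34.0/23 (166.245.34.0 - 166.245.35.255) does not contain 166.245.43.152
  166.245.32.0/22 (166.245.32.0 - 166.245.35.255) does not contain 166.245.43.152
Longest matching prefix is /21 -> interface ens13.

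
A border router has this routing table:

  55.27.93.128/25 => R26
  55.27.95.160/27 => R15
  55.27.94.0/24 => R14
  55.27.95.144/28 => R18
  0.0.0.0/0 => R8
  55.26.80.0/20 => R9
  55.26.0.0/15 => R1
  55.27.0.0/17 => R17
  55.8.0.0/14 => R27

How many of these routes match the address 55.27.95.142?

3

Prefixes containing 55.27.95.142:
  0.0.0.0/0 (default, matches everything)
  55.26.0.0/15 (55.26.0.0 - 55.27.255.255)
  55.27.0.0/17 (55.27.0.0 - 55.27.127.255)
Total matching entries: 3.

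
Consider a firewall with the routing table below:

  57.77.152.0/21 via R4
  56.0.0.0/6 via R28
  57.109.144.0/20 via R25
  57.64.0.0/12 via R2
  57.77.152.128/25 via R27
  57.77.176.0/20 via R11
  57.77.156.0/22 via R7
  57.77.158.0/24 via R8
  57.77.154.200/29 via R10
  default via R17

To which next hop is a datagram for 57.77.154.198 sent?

R4

Routes whose prefix contains 57.77.154.198:
  0.0.0.0/0 (default, matches everything) -> R17
  56.0.0.0/6 (56.0.0.0 - 59.255.255.255) -> R28
  57.64.0.0/12 (57.64.0.0 - 57.79.255.255) -> R2
  57.77.152.0/21 (57.77.152.0 - 57.77.159.255) -> R4
More-specific entries that do NOT match:
  57.77.154.200/29 (57.77.154.200 - 57.77.154.207) does not contain 57.77.154.198
  57.77.152.128/25 (57.77.152.128 - 57.77.152.255) does not contain 57.77.154.198
  57.77.158.0/24 (57.77.158.0 - 57.77.158.255) does not contain 57.77.154.198
  57.77.156.0/22 (57.77.156.0 - 57.77.159.255) does not contain 57.77.154.198
Longest matching prefix is /21 -> next hop R4.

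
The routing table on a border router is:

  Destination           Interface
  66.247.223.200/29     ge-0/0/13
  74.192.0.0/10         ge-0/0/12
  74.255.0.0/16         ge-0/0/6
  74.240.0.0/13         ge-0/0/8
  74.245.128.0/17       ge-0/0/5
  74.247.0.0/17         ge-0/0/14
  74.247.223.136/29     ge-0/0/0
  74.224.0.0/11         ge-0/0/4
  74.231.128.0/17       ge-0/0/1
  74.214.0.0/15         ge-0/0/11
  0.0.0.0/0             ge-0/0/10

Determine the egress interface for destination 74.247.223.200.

ge-0/0/8

Routes whose prefix contains 74.247.223.200:
  0.0.0.0/0 (default, matches everything) -> ge-0/0/10
  74.192.0.0/10 (74.192.0.0 - 74.255.255.255) -> ge-0/0/12
  74.224.0.0/11 (74.224.0.0 - 74.255.255.255) -> ge-0/0/4
  74.240.0.0/13 (74.240.0.0 - 74.247.255.255) -> ge-0/0/8
More-specific entries that do NOT match:
  66.247.223.200/29 (66.247.223.200 - 66.247.223.207) does not contain 74.247.223.200
  74.247.223.136/29 (74.247.223.136 - 74.247.223.143) does not contain 74.247.223.200
  74.245.128.0/17 (74.245.128.0 - 74.245.255.255) does not contain 74.247.223.200
  74.247.0.0/17 (74.247.0.0 - 74.247.127.255) does not contain 74.247.223.200
  74.231.128.0/17 (74.231.128.0 - 74.231.255.255) does not contain 74.247.223.200
  74.255.0.0/16 (74.255.0.0 - 74.255.255.255) does not contain 74.247.223.200
  74.214.0.0/15 (74.214.0.0 - 74.215.255.255) does not contain 74.247.223.200
Longest matching prefix is /13 -> interface ge-0/0/8.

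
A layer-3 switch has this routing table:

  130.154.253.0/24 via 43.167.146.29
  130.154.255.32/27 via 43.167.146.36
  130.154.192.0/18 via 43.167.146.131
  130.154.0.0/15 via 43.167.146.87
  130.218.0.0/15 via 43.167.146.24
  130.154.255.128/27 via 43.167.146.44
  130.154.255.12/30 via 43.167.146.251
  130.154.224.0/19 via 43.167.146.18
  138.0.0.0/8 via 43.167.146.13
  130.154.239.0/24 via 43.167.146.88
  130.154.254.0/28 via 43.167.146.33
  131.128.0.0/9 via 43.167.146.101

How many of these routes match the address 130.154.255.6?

Prefixes containing 130.154.255.6:
  130.154.0.0/15 (130.154.0.0 - 130.155.255.255)
  130.154.192.0/18 (130.154.192.0 - 130.154.255.255)
  130.154.224.0/19 (130.154.224.0 - 130.154.255.255)
Total matching entries: 3.

3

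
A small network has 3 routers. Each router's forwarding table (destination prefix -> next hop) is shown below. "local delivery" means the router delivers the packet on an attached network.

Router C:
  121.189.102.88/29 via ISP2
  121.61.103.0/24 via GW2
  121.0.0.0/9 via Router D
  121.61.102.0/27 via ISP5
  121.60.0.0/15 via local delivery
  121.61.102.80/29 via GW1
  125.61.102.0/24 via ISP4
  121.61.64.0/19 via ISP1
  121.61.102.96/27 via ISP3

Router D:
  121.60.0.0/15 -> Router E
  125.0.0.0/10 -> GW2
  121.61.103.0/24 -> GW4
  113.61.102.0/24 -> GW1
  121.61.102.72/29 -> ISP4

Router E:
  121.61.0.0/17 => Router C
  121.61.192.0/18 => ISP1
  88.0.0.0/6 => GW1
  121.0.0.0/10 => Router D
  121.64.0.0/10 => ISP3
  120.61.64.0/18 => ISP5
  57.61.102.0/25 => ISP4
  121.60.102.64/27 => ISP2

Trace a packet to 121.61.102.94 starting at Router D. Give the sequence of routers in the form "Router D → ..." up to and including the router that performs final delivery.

Router D → Router E → Router C

At Router D: longest match for 121.61.102.94 is 121.60.0.0/15 -> Router E
At Router E: longest match for 121.61.102.94 is 121.61.0.0/17 -> Router C
At Router C: longest match for 121.61.102.94 is 121.60.0.0/15 -> local delivery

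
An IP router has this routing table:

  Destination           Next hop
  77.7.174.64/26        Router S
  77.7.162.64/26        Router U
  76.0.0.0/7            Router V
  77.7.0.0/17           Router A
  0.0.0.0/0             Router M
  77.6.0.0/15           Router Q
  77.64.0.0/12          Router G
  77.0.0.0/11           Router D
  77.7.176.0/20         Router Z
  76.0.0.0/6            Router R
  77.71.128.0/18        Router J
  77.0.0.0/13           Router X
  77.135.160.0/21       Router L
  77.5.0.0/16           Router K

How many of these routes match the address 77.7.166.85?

6

Prefixes containing 77.7.166.85:
  0.0.0.0/0 (default, matches everything)
  76.0.0.0/6 (76.0.0.0 - 79.255.255.255)
  76.0.0.0/7 (76.0.0.0 - 77.255.255.255)
  77.0.0.0/11 (77.0.0.0 - 77.31.255.255)
  77.0.0.0/13 (77.0.0.0 - 77.7.255.255)
  77.6.0.0/15 (77.6.0.0 - 77.7.255.255)
Total matching entries: 6.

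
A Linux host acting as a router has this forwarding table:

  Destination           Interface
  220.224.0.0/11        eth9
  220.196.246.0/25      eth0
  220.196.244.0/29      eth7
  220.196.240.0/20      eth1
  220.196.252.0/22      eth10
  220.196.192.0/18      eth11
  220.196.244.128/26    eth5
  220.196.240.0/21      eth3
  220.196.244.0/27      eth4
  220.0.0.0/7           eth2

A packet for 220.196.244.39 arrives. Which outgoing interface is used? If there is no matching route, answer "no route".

Routes whose prefix contains 220.196.244.39:
  220.0.0.0/7 (220.0.0.0 - 221.255.255.255) -> eth2
  220.196.192.0/18 (220.196.192.0 - 220.196.255.255) -> eth11
  220.196.240.0/20 (220.196.240.0 - 220.196.255.255) -> eth1
  220.196.240.0/21 (220.196.240.0 - 220.196.247.255) -> eth3
More-specific entries that do NOT match:
  220.196.244.0/29 (220.196.244.0 - 220.196.244.7) does not contain 220.196.244.39
  220.196.244.0/27 (220.196.244.0 - 220.196.244.31) does not contain 220.196.244.39
  220.196.244.128/26 (220.196.244.128 - 220.196.244.191) does not contain 220.196.244.39
  220.196.246.0/25 (220.196.246.0 - 220.196.246.127) does not contain 220.196.244.39
  220.196.252.0/22 (220.196.252.0 - 220.196.255.255) does not contain 220.196.244.39
Longest matching prefix is /21 -> interface eth3.

eth3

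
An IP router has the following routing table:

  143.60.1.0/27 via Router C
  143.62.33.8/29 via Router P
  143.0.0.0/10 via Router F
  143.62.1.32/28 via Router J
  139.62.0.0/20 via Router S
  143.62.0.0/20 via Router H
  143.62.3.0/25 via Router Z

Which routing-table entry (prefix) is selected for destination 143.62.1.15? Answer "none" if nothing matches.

143.62.0.0/20

Entries matching 143.62.1.15:
  143.0.0.0/10 (143.0.0.0 - 143.63.255.255)
  143.62.0.0/20 (143.62.0.0 - 143.62.15.255)
Most specific is 143.62.0.0/20.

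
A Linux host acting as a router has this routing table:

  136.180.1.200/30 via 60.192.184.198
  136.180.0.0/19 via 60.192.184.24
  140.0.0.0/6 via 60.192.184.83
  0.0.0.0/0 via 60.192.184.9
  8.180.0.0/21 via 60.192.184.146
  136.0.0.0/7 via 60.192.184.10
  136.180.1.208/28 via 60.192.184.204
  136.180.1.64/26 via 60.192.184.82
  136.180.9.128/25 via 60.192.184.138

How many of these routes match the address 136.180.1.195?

Prefixes containing 136.180.1.195:
  0.0.0.0/0 (default, matches everything)
  136.0.0.0/7 (136.0.0.0 - 137.255.255.255)
  136.180.0.0/19 (136.180.0.0 - 136.180.31.255)
Total matching entries: 3.

3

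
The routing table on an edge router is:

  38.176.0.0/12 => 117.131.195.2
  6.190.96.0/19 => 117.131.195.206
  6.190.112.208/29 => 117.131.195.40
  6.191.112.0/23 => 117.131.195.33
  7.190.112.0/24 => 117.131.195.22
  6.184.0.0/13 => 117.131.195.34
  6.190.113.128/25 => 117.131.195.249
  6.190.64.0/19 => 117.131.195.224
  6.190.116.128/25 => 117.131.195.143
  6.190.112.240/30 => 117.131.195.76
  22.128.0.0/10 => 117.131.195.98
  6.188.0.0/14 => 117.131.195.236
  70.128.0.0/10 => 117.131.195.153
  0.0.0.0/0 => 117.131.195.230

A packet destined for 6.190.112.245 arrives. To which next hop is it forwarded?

117.131.195.206

Routes whose prefix contains 6.190.112.245:
  0.0.0.0/0 (default, matches everything) -> 117.131.195.230
  6.184.0.0/13 (6.184.0.0 - 6.191.255.255) -> 117.131.195.34
  6.188.0.0/14 (6.188.0.0 - 6.191.255.255) -> 117.131.195.236
  6.190.96.0/19 (6.190.96.0 - 6.190.127.255) -> 117.131.195.206
More-specific entries that do NOT match:
  6.190.112.240/30 (6.190.112.240 - 6.190.112.243) does not contain 6.190.112.245
  6.190.112.208/29 (6.190.112.208 - 6.190.112.215) does not contain 6.190.112.245
  6.190.113.128/25 (6.190.113.128 - 6.190.113.255) does not contain 6.190.112.245
  6.190.116.128/25 (6.190.116.128 - 6.190.116.255) does not contain 6.190.112.245
  7.190.112.0/24 (7.190.112.0 - 7.190.112.255) does not contain 6.190.112.245
  6.191.112.0/23 (6.191.112.0 - 6.191.113.255) does not contain 6.190.112.245
Longest matching prefix is /19 -> next hop 117.131.195.206.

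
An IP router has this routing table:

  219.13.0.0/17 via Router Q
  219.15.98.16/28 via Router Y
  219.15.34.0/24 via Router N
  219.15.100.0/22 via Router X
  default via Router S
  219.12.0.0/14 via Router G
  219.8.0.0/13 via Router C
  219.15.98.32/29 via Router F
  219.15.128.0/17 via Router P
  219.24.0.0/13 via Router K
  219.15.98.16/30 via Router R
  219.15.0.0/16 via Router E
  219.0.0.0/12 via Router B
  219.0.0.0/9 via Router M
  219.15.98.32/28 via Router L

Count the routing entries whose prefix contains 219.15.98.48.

6

Prefixes containing 219.15.98.48:
  0.0.0.0/0 (default, matches everything)
  219.0.0.0/9 (219.0.0.0 - 219.127.255.255)
  219.0.0.0/12 (219.0.0.0 - 219.15.255.255)
  219.8.0.0/13 (219.8.0.0 - 219.15.255.255)
  219.12.0.0/14 (219.12.0.0 - 219.15.255.255)
  219.15.0.0/16 (219.15.0.0 - 219.15.255.255)
Total matching entries: 6.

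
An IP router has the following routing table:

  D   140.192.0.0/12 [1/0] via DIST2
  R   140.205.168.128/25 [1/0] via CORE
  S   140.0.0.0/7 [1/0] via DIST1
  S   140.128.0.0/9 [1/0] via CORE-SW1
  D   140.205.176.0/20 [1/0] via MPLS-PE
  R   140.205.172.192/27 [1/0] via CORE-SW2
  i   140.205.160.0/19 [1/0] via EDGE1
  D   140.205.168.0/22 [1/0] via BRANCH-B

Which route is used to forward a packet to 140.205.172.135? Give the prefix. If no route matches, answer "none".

140.205.160.0/19

Entries matching 140.205.172.135:
  140.0.0.0/7 (140.0.0.0 - 141.255.255.255)
  140.128.0.0/9 (140.128.0.0 - 140.255.255.255)
  140.192.0.0/12 (140.192.0.0 - 140.207.255.255)
  140.205.160.0/19 (140.205.160.0 - 140.205.191.255)
Most specific is 140.205.160.0/19.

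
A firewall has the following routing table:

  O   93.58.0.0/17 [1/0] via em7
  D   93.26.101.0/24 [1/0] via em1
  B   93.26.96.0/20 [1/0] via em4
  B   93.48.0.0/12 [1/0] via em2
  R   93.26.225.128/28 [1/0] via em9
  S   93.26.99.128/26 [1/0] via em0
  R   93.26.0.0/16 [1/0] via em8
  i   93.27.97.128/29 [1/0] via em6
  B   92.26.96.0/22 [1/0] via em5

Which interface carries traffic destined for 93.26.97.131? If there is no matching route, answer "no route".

em4

Routes whose prefix contains 93.26.97.131:
  93.26.0.0/16 (93.26.0.0 - 93.26.255.255) -> em8
  93.26.96.0/20 (93.26.96.0 - 93.26.111.255) -> em4
More-specific entries that do NOT match:
  93.27.97.128/29 (93.27.97.128 - 93.27.97.135) does not contain 93.26.97.131
  93.26.225.128/28 (93.26.225.128 - 93.26.225.143) does not contain 93.26.97.131
  93.26.99.128/26 (93.26.99.128 - 93.26.99.191) does not contain 93.26.97.131
  93.26.101.0/24 (93.26.101.0 - 93.26.101.255) does not contain 93.26.97.131
  92.26.96.0/22 (92.26.96.0 - 92.26.99.255) does not contain 93.26.97.131
Longest matching prefix is /20 -> interface em4.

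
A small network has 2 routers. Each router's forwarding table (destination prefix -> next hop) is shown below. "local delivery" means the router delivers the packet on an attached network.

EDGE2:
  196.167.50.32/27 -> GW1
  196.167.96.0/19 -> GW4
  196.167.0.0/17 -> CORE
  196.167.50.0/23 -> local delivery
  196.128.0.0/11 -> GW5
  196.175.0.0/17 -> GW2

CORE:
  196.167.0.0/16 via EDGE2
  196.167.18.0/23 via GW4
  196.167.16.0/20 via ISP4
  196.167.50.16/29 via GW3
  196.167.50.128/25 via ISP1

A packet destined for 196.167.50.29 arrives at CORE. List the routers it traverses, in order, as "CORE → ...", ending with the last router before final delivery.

At CORE: longest match for 196.167.50.29 is 196.167.0.0/16 -> EDGE2
At EDGE2: longest match for 196.167.50.29 is 196.167.50.0/23 -> local delivery

CORE → EDGE2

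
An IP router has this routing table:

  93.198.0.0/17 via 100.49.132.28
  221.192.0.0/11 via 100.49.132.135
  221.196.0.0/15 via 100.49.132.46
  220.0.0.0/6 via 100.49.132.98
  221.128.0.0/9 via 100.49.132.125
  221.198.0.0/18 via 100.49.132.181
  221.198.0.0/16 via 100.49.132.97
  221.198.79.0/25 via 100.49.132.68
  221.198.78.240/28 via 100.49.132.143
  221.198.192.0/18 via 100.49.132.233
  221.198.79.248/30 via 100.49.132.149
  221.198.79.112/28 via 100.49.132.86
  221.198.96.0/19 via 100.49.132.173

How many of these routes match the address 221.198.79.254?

4

Prefixes containing 221.198.79.254:
  220.0.0.0/6 (220.0.0.0 - 223.255.255.255)
  221.128.0.0/9 (221.128.0.0 - 221.255.255.255)
  221.192.0.0/11 (221.192.0.0 - 221.223.255.255)
  221.198.0.0/16 (221.198.0.0 - 221.198.255.255)
Total matching entries: 4.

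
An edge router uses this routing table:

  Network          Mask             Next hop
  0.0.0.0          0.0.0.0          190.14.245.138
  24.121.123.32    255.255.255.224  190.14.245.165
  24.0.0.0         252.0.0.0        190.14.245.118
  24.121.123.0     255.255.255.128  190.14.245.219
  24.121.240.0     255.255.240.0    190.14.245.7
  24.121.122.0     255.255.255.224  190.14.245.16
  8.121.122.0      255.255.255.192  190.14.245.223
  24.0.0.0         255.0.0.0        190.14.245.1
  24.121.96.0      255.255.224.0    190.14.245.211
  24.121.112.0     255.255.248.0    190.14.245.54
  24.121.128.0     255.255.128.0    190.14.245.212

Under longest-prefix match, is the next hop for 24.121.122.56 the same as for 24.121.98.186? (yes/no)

yes

24.121.122.56: longest match 24.121.96.0/19 -> 190.14.245.211
24.121.98.186: longest match 24.121.96.0/19 -> 190.14.245.211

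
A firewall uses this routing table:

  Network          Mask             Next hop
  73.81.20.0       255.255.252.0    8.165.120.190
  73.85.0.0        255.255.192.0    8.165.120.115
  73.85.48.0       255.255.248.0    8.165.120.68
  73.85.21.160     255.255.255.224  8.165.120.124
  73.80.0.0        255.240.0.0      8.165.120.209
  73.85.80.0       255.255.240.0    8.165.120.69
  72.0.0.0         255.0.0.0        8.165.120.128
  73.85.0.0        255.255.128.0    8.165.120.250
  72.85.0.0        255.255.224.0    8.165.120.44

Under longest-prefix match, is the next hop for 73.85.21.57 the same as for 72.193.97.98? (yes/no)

73.85.21.57: longest match 73.85.0.0/18 -> 8.165.120.115
72.193.97.98: longest match 72.0.0.0/8 -> 8.165.120.128

no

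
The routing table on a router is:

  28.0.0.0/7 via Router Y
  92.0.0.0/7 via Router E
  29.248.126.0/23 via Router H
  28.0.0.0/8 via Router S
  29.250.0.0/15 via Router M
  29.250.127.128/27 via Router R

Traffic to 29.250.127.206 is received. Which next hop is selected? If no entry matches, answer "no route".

Routes whose prefix contains 29.250.127.206:
  28.0.0.0/7 (28.0.0.0 - 29.255.255.255) -> Router Y
  29.250.0.0/15 (29.250.0.0 - 29.251.255.255) -> Router M
More-specific entries that do NOT match:
  29.250.127.128/27 (29.250.127.128 - 29.250.127.159) does not contain 29.250.127.206
  29.248.126.0/23 (29.248.126.0 - 29.248.127.255) does not contain 29.250.127.206
Longest matching prefix is /15 -> next hop Router M.

Router M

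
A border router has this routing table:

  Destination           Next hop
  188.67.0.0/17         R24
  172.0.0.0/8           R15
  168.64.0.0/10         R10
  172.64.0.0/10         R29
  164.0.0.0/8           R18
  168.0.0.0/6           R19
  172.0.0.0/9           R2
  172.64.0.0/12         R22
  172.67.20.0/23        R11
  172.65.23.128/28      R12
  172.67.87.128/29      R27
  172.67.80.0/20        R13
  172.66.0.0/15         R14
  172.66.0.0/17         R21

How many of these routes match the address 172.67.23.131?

5

Prefixes containing 172.67.23.131:
  172.0.0.0/8 (172.0.0.0 - 172.255.255.255)
  172.0.0.0/9 (172.0.0.0 - 172.127.255.255)
  172.64.0.0/10 (172.64.0.0 - 172.127.255.255)
  172.64.0.0/12 (172.64.0.0 - 172.79.255.255)
  172.66.0.0/15 (172.66.0.0 - 172.67.255.255)
Total matching entries: 5.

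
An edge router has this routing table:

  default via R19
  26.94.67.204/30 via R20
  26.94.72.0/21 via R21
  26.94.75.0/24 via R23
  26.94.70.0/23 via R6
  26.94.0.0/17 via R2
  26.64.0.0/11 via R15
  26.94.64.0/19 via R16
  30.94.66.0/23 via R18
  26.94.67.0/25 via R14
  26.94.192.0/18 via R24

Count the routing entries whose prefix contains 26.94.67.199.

Prefixes containing 26.94.67.199:
  0.0.0.0/0 (default, matches everything)
  26.64.0.0/11 (26.64.0.0 - 26.95.255.255)
  26.94.0.0/17 (26.94.0.0 - 26.94.127.255)
  26.94.64.0/19 (26.94.64.0 - 26.94.95.255)
Total matching entries: 4.

4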